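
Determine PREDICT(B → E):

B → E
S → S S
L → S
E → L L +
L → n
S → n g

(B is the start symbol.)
{ 'n' }

PREDICT(B → E) = (FIRST(RHS) \ {ε}) ∪ (FOLLOW(B) if ε ∈ FIRST(RHS), i.e. RHS ⇒* ε)
FIRST(E) = { 'n' }
FIRST(E) = { 'n' }
ε ∉ FIRST(E), so FOLLOW(B) is not added.
PREDICT(B → E) = { 'n' }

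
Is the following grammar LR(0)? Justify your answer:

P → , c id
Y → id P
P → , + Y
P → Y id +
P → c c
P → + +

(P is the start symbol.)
Yes, the grammar is LR(0)

A grammar is LR(0) if no state in the canonical LR(0) collection has:
  - both a shift item (dot before a terminal) and a complete item (shift-reduce conflict), or
  - two or more complete items (reduce-reduce conflict; the accept item [P' → P .] counts as a complete item here).

Augment with P' → P and build the canonical LR(0) collection (I0 = CLOSURE({[P' → . P]}), then GOTO on every symbol after a dot until no new states appear). It has 16 states:
  I0: { [P → . + +], [P → . , + Y], [P → . , c id], [P → . Y id +], [P → . c c], [P' → . P], [Y → . id P] }  — shift
  I1: { [P → + . +] }  — shift
  I2: { [P → , . + Y], [P → , . c id] }  — shift
  I3: { [P' → P .] }  — accept
  I4: { [P → Y . id +] }  — shift
  I5: { [P → c . c] }  — shift
  I6: { [P → . + +], [P → . , + Y], [P → . , c id], [P → . Y id +], [P → . c c], [Y → . id P], [Y → id . P] }  — shift
  I7: { [Y → id P .] }  — reduce
  I8: { [P → c c .] }  — reduce
  I9: { [P → Y id . +] }  — shift
  I10: { [P → Y id + .] }  — reduce
  I11: { [P → , + . Y], [Y → . id P] }  — shift
  I12: { [P → , c . id] }  — shift
  I13: { [P → , c id .] }  — reduce
  I14: { [P → , + Y .] }  — reduce
  I15: { [P → + + .] }  — reduce

Every state is either a pure shift/goto state or contains exactly one complete item and nothing to shift — no conflicts. The grammar is LR(0).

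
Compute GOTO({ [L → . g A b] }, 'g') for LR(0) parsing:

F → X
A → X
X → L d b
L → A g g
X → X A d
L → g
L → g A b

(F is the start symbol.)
GOTO(I, 'g') = CLOSURE({ [A → αX.β] : [A → α.Xβ] ∈ I, X = 'g' })

Items with dot before 'g', with the dot advanced:
  [L → . g A b] → [L → g . A b]
Closure of the advanced items:
  [L → g . A b] has the dot before A: add [A → . X]
  [A → . X] has the dot before X: add [X → . L d b], [X → . X A d]
  [X → . L d b] has the dot before L: add [L → . A g g], [L → . g], [L → . g A b]

GOTO = { [A → . X], [L → . A g g], [L → . g A b], [L → . g], [L → g . A b], [X → . L d b], [X → . X A d] }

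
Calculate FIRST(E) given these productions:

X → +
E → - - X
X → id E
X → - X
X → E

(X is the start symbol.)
From E → - - X:
  - '-' is a terminal: add '-' and stop

Collecting: FIRST(E) = { '-' }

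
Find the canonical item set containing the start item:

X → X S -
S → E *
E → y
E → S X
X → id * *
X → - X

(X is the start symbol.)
{ [X → . - X], [X → . X S -], [X → . id * *], [X' → . X] }

First, augment the grammar with X' → X
I₀ = CLOSURE({ [X' → . X] }):
  [X' → . X] has the dot before X: add [X → . X S -], [X → . id * *], [X → . - X]
No further items can be added.

I₀ = { [X → . - X], [X → . X S -], [X → . id * *], [X' → . X] }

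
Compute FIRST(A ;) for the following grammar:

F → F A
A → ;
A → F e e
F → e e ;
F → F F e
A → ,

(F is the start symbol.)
{ ',', ';', 'e' }

FIRST sets of the non-terminals involved (from the grammar, by fixed-point iteration):
  FIRST(A) = { ',', ';', 'e' }

To compute FIRST(A ;), process the symbols left to right:
Symbol A is a non-terminal. Add FIRST(A) \ {ε} = { ',', ';', 'e' }
A is not nullable (ε ∉ FIRST(A)), so stop here.
FIRST(A ;) = { ',', ';', 'e' }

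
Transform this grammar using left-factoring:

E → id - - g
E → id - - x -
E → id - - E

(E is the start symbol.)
E → id - - E'
E' → g
E' → x -
E' → E

Left-factoring transforms A → αβ₁ | αβ₂ into A → αA' and A' → β₁ | β₂
(α is the longest common prefix among the alternatives). Repeat until
no nonterminal has two alternatives with a common prefix.

Round 1: E has alternatives sharing prefix 'id - -'. Introduce E': E → id - - E'
  Add: E' → g
  Add: E' → x -
  Add: E' → E

No remaining common prefixes — done.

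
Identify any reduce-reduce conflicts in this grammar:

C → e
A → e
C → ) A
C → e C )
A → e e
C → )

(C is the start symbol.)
Augment with C' → C and build the canonical LR(0) collection (I0 = CLOSURE({[C' → . C]}), then GOTO on every symbol after a dot until no new states appear). It has 9 states:
  I0: { [C → . ) A], [C → . )], [C → . e C )], [C → . e], [C' → . C] }  — shift
  I1: { [A → . e e], [A → . e], [C → ) . A], [C → ) .] }  — shift, reduce
  I2: { [C' → C .] }  — accept
  I3: { [C → . ) A], [C → . )], [C → . e C )], [C → . e], [C → e . C )], [C → e .] }  — shift, reduce
  I4: { [C → e C . )] }  — shift
  I5: { [C → e C ) .] }  — reduce
  I6: { [C → ) A .] }  — reduce
  I7: { [A → e . e], [A → e .] }  — shift, reduce
  I8: { [A → e e .] }  — reduce

No state contains more than one complete item.

Answer: No reduce-reduce conflicts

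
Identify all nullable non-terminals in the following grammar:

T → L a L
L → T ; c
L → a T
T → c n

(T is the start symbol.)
None

A non-terminal is nullable if it can derive ε (the empty string): either it has an ε-production, or it has a production whose right-hand side consists entirely of nullable non-terminals.

There are no ε-productions, so no non-terminal can derive ε.
No non-terminals are nullable.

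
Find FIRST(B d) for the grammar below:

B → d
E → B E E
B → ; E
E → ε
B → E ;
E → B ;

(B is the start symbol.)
FIRST sets of the non-terminals involved (from the grammar, by fixed-point iteration):
  FIRST(B) = { ';', 'd' }

To compute FIRST(B d), process the symbols left to right:
Symbol B is a non-terminal. Add FIRST(B) \ {ε} = { ';', 'd' }
B is not nullable (ε ∉ FIRST(B)), so stop here.
FIRST(B d) = { ';', 'd' }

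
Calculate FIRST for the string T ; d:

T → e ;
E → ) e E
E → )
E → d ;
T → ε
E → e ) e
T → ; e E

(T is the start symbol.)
{ ';', 'e' }

FIRST sets of the non-terminals involved (from the grammar, by fixed-point iteration):
  FIRST(T) = { ';', 'e', ε }

To compute FIRST(T ; d), process the symbols left to right:
Symbol T is a non-terminal. Add FIRST(T) \ {ε} = { ';', 'e' }
T is nullable (ε ∈ FIRST(T)), continue to the next symbol.
Symbol ; is a terminal. Add ';' and stop.
FIRST(T ; d) = { ';', 'e' }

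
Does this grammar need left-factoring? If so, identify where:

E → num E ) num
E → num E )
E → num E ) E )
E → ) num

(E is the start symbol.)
Yes, E has productions with common prefix 'num E )'

Left-factoring is needed when two productions for the same non-terminal
share a common prefix on the right-hand side.

Productions for E:
  E → num E ) num
  E → num E )
  E → num E ) E )
  E → ) num

Found common prefix 'num E )' in productions for E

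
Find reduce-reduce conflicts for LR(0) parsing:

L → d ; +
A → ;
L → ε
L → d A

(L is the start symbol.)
Augment with L' → L and build the canonical LR(0) collection (I0 = CLOSURE({[L' → . L]}), then GOTO on every symbol after a dot until no new states appear). It has 6 states:
  I0: { [L → . d ; +], [L → . d A], [L → .], [L' → . L] }  — shift, reduce
  I1: { [L' → L .] }  — accept
  I2: { [A → . ;], [L → d . ; +], [L → d . A] }  — shift
  I3: { [A → ; .], [L → d ; . +] }  — shift, reduce
  I4: { [L → d A .] }  — reduce
  I5: { [L → d ; + .] }  — reduce

No state contains more than one complete item.

Answer: No reduce-reduce conflicts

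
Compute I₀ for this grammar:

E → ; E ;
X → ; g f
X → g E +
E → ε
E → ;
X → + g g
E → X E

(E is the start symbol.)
{ [E → . ; E ;], [E → . ;], [E → . X E], [E → .], [E' → . E], [X → . + g g], [X → . ; g f], [X → . g E +] }

First, augment the grammar with E' → E
I₀ = CLOSURE({ [E' → . E] }):
  [E' → . E] has the dot before E: add [E → . ; E ;], [E → .], [E → . ;], [E → . X E]
  [E → . X E] has the dot before X: add [X → . ; g f], [X → . g E +], [X → . + g g]
No further items can be added.

I₀ = { [E → . ; E ;], [E → . ;], [E → . X E], [E → .], [E' → . E], [X → . + g g], [X → . ; g f], [X → . g E +] }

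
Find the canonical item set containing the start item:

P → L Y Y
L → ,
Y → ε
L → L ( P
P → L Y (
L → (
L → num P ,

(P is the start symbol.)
{ [L → . (], [L → . ,], [L → . L ( P], [L → . num P ,], [P → . L Y (], [P → . L Y Y], [P' → . P] }

First, augment the grammar with P' → P
I₀ = CLOSURE({ [P' → . P] }):
  [P' → . P] has the dot before P: add [P → . L Y Y], [P → . L Y (]
  [P → . L Y Y] has the dot before L: add [L → . ,], [L → . L ( P], [L → . (], [L → . num P ,]
No further items can be added.

I₀ = { [L → . (], [L → . ,], [L → . L ( P], [L → . num P ,], [P → . L Y (], [P → . L Y Y], [P' → . P] }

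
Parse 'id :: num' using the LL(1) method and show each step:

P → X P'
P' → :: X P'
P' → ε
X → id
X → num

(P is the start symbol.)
LL(1) parsing maintains a stack (initially the start symbol over $) and the input. At each step: if the stack top is a terminal, match it against the current input token; if it is a non-terminal N, replace it with the RHS of M[N, lookahead] (the unique production whose predict set contains the lookahead).

Stack is shown with the top on the left.

Stack      Input        Action
------------------------------
P $        id :: num $  output P → X P'
X P' $     id :: num $  output X → id
id P' $    id :: num $  match 'id'
P' $       :: num $     output P' → :: X P'
:: X P' $  :: num $     match '::'
X P' $     num $        output X → num
num P' $   num $        match 'num'
P' $       $            output P' → ε
$          $            accept

The string is accepted.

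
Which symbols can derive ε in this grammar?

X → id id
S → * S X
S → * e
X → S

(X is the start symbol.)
A non-terminal is nullable if it can derive ε (the empty string): either it has an ε-production, or it has a production whose right-hand side consists entirely of nullable non-terminals.

There are no ε-productions, so no non-terminal can derive ε.
No non-terminals are nullable.

Answer: None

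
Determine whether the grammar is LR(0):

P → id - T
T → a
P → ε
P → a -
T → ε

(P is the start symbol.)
A grammar is LR(0) if no state in the canonical LR(0) collection has:
  - both a shift item (dot before a terminal) and a complete item (shift-reduce conflict), or
  - two or more complete items (reduce-reduce conflict; the accept item [P' → P .] counts as a complete item here).

Augment with P' → P and build the canonical LR(0) collection (I0 = CLOSURE({[P' → . P]}), then GOTO on every symbol after a dot until no new states appear). It has 8 states:
  I0: { [P → . a -], [P → . id - T], [P → .], [P' → . P] }  — shift, reduce
  I1: { [P' → P .] }  — accept
  I2: { [P → a . -] }  — shift
  I3: { [P → id . - T] }  — shift
  I4: { [P → id - . T], [T → . a], [T → .] }  — shift, reduce
  I5: { [P → id - T .] }  — reduce
  I6: { [T → a .] }  — reduce
  I7: { [P → a - .] }  — reduce

Conflict in state I0:
  Shift-reduce conflict between [P → .] and [P → . a -]
So the grammar is NOT LR(0).

Answer: No. Shift-reduce conflict between [P → .] and [P → . a -]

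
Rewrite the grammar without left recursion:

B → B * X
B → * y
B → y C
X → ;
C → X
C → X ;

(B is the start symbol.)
B is directly left-recursive. The standard transformation for
  A → A α₁ | ... | A α_m | β₁ | ... | β_n
is
  A  → β₁ A' | ... | β_n A'
  A' → α₁ A' | ... | α_m A' | ε

B → * y becomes B → * y B'
B → y C becomes B → y C B'
B → B * X becomes B' → * X B'
Add B' → ε

Productions for other non-terminals are unchanged:
  X → ;
  C → X
  C → X ;

Resulting grammar:
B → * y B'
B → y C B'
B' → * X B'
B' → ε
X → ;
C → X
C → X ;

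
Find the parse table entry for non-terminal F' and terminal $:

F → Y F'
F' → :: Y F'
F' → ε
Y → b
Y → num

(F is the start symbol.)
F' → ε

To find M[F', $], we find productions for F' where $ is in the predict set (PREDICT(N → α) = (FIRST(α) \ {ε}) ∪ (FOLLOW(N) if α ⇒* ε)).

Relevant sets:
  FOLLOW(F') = { $ }

F' → :: Y F': PREDICT = { '::' }
F' → ε: PREDICT = { $ }
  $ is in predict set, so this production goes in M[F', $]

M[F', $] = F' → ε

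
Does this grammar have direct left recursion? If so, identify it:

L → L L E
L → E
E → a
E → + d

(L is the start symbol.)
Direct left recursion occurs when N → N α for some non-terminal N (the right-hand side begins with the left-hand side itself).

L → L L E: LEFT RECURSIVE (starts with L)
L → E: starts with E
E → a: starts with a
E → + d: starts with '+'

The grammar has direct left recursion on: L.

Answer: Yes, L is left-recursive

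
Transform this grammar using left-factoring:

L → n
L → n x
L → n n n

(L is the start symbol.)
L → n L'
L' → ε
L' → x
L' → n n

Left-factoring transforms A → αβ₁ | αβ₂ into A → αA' and A' → β₁ | β₂
(α is the longest common prefix among the alternatives). Repeat until
no nonterminal has two alternatives with a common prefix.

Round 1: L has alternatives sharing prefix 'n'. Introduce L': L → n L'
  Add: L' → ε
  Add: L' → x
  Add: L' → n n

No remaining common prefixes — done.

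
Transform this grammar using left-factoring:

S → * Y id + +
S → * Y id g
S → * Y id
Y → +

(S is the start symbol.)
S → * Y id S'
S' → + +
S' → g
S' → ε
Y → +

Left-factoring transforms A → αβ₁ | αβ₂ into A → αA' and A' → β₁ | β₂
(α is the longest common prefix among the alternatives). Repeat until
no nonterminal has two alternatives with a common prefix.

Round 1: S has alternatives sharing prefix '* Y id'. Introduce S': S → * Y id S'
  Add: S' → + +
  Add: S' → g
  Add: S' → ε

No remaining common prefixes — done.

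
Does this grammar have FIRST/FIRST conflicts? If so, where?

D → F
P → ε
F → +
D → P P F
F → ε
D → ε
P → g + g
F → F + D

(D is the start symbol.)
A FIRST/FIRST conflict occurs when two productions N → α and N → β for the same non-terminal have FIRST(α) ∩ FIRST(β) ≠ ∅ (with ε ∈ FIRST of a nullable right-hand side, so two nullable alternatives also conflict).

FIRST sets of the non-terminals at (or reachable through a nullable prefix from) the front of some alternative:
  FIRST(F) = { '+', ε }
  FIRST(P) = { 'g', ε }

Productions for D:
  D → F: FIRST = { '+', ε }
  D → P P F: FIRST = { '+', 'g', ε }
  D → ε: FIRST = { ε }
Productions for P:
  P → ε: FIRST = { ε }
  P → g + g: FIRST = { 'g' }
Productions for F:
  F → +: FIRST = { '+' }
  F → ε: FIRST = { ε }
  F → F + D: FIRST = { '+' }

Conflict for D: D → F and D → P P F
  Overlap: { '+', ε }
Conflict for D: D → F and D → ε
  Overlap: { ε }
Conflict for D: D → P P F and D → ε
  Overlap: { ε }
Conflict for F: F → + and F → F + D
  Overlap: { '+' }

Answer: Yes. D → F / D → P P F on { '+', ε }; D → F / D → ε on { ε }; D → P P F / D → ε on { ε }; F → '+' / F → F '+' D on { '+' }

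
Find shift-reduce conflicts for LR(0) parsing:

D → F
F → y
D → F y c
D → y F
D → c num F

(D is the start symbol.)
Yes — I2: [D → F .] vs [D → F . y c]; I4: [F → y .] vs [F → . y]

A shift-reduce conflict occurs when an LR(0) state has both:
  - a complete (reduce) item [A → α .] (dot at the end), and
  - a shift item [B → β . c γ] (dot before a terminal).

Augment with D' → D and build the canonical LR(0) collection (I0 = CLOSURE({[D' → . D]}), then GOTO on every symbol after a dot until no new states appear). It has 11 states:
  I0: { [D → . F y c], [D → . F], [D → . c num F], [D → . y F], [D' → . D], [F → . y] }  — shift
  I1: { [D' → D .] }  — accept
  I2: { [D → F . y c], [D → F .] }  — shift, reduce
  I3: { [D → c . num F] }  — shift
  I4: { [D → y . F], [F → . y], [F → y .] }  — shift, reduce
  I5: { [D → y F .] }  — reduce
  I6: { [F → y .] }  — reduce
  I7: { [D → c num . F], [F → . y] }  — shift
  I8: { [D → c num F .] }  — reduce
  I9: { [D → F y . c] }  — shift
  I10: { [D → F y c .] }  — reduce

I2 contains reduce item [D → F .] and shift item [D → F . y c] — shift-reduce conflict.
I4 contains reduce item [F → y .] and shift item [F → . y] — shift-reduce conflict.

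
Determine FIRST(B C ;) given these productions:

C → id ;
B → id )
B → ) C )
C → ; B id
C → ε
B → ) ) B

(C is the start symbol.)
FIRST sets of the non-terminals involved (from the grammar, by fixed-point iteration):
  FIRST(B) = { ')', 'id' }

To compute FIRST(B C ;), process the symbols left to right:
Symbol B is a non-terminal. Add FIRST(B) \ {ε} = { ')', 'id' }
B is not nullable (ε ∉ FIRST(B)), so stop here.
FIRST(B C ;) = { ')', 'id' }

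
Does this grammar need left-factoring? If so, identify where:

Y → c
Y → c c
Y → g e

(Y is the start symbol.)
Yes, Y has productions with common prefix 'c'

Left-factoring is needed when two productions for the same non-terminal
share a common prefix on the right-hand side.

Productions for Y:
  Y → c
  Y → c c
  Y → g e

Found common prefix 'c' in productions for Y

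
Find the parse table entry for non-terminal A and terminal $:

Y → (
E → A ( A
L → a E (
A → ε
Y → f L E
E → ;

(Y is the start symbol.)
A → ε

To find M[A, $], we find productions for A where $ is in the predict set (PREDICT(N → α) = (FIRST(α) \ {ε}) ∪ (FOLLOW(N) if α ⇒* ε)).

Relevant sets:
  FOLLOW(A) = { $, '(' }

A → ε: PREDICT = { $, '(' }
  $ is in predict set, so this production goes in M[A, $]

M[A, $] = A → ε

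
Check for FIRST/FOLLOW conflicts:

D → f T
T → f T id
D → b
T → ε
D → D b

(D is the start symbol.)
No FIRST/FOLLOW conflicts.

A FIRST/FOLLOW conflict occurs when a non-terminal N has a nullable alternative N → β (β ⇒* ε) and another alternative N → α with FIRST(α) ∩ FOLLOW(N) ≠ ∅: on such a lookahead the parser cannot decide between expanding α and letting N vanish via β.

Nullable non-terminals: T.

T: nullable alternative(s) T → ε; FOLLOW(T) = { $, 'b', 'id' }
  T → f T id: FIRST \ {ε} = { 'f' } — disjoint from FOLLOW(T)
  T → ε: FIRST \ {ε} = { } — this is the only nullable alternative, skip

D has no nullable alternative, so no FIRST/FOLLOW check is needed there.

No FIRST/FOLLOW conflicts found.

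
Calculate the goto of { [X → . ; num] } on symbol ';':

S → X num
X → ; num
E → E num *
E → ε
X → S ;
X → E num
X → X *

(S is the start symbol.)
{ [X → ; . num] }

GOTO(I, ';') = CLOSURE({ [A → αX.β] : [A → α.Xβ] ∈ I, X = ';' })

Items with dot before ';', with the dot advanced:
  [X → . ; num] → [X → ; . num]
Closure adds nothing (no advanced item has the dot before a non-terminal).

GOTO = { [X → ; . num] }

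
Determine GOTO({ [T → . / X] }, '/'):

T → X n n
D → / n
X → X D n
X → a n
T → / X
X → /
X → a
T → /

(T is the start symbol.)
GOTO(I, '/') = CLOSURE({ [A → αX.β] : [A → α.Xβ] ∈ I, X = '/' })

Items with dot before '/', with the dot advanced:
  [T → . / X] → [T → / . X]
Closure of the advanced items:
  [T → / . X] has the dot before X: add [X → . X D n], [X → . a n], [X → . /], [X → . a]

GOTO = { [T → / . X], [X → . /], [X → . X D n], [X → . a n], [X → . a] }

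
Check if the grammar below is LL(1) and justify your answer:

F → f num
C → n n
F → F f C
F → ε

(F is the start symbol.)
No. Predict set conflict for F: { 'f' }

A grammar is LL(1) if for each non-terminal N with multiple productions, the predict sets of those productions are pairwise disjoint, where PREDICT(N → α) = (FIRST(α) \ {ε}) ∪ (FOLLOW(N) if α ⇒* ε).

Relevant sets:
  FIRST(F) = { 'f', ε }
  FOLLOW(F) = { $, 'f' }

For F:
  PREDICT(F → f num) = { 'f' }
  PREDICT(F → F f C) = { 'f' }
  PREDICT(F → ε) = { $, 'f' }
C has a single production, so nothing to check there.

Conflict found: Predict set conflict for F: { 'f' }
The grammar is NOT LL(1).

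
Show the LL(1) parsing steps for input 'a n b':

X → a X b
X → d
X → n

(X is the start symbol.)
Stack is shown with the top on the left.

Stack    Input    Action
------------------------
X $      a n b $  output X → a X b
a X b $  a n b $  match 'a'
X b $    n b $    output X → n
n b $    n b $    match 'n'
b $      b $      match 'b'
$        $        accept

The string is accepted.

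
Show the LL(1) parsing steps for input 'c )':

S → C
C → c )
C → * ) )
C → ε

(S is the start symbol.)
Stack is shown with the top on the left.

Stack  Input  Action
--------------------
S $    c ) $  output S → C
C $    c ) $  output C → c )
c ) $  c ) $  match 'c'
) $    ) $    match ')'
$      $      accept

The string is accepted.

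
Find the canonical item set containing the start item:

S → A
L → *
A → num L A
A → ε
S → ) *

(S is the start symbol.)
{ [A → . num L A], [A → .], [S → . ) *], [S → . A], [S' → . S] }

First, augment the grammar with S' → S
I₀ = CLOSURE({ [S' → . S] }):
  [S' → . S] has the dot before S: add [S → . A], [S → . ) *]
  [S → . A] has the dot before A: add [A → . num L A], [A → .]
No further items can be added.

I₀ = { [A → . num L A], [A → .], [S → . ) *], [S → . A], [S' → . S] }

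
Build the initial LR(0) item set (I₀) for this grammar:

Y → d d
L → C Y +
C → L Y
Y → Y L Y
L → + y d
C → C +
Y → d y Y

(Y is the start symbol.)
{ [Y → . Y L Y], [Y → . d d], [Y → . d y Y], [Y' → . Y] }

First, augment the grammar with Y' → Y
I₀ = CLOSURE({ [Y' → . Y] }):
  [Y' → . Y] has the dot before Y: add [Y → . d d], [Y → . Y L Y], [Y → . d y Y]
No further items can be added.

I₀ = { [Y → . Y L Y], [Y → . d d], [Y → . d y Y], [Y' → . Y] }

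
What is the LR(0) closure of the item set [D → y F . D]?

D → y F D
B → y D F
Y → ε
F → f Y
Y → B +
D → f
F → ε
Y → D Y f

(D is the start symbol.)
{ [D → . f], [D → . y F D], [D → y F . D] }

To compute CLOSURE, for each item [A → α.Bβ] where B is a non-terminal, add [B → .γ] for all productions B → γ; repeat for the newly added items until nothing changes.

Start with: [D → y F . D]
  [D → y F . D] has the dot before D: add [D → . y F D], [D → . f]
No further items can be added.

CLOSURE = { [D → . f], [D → . y F D], [D → y F . D] }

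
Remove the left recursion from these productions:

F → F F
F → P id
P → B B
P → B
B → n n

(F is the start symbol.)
F → P id F'
F' → F F'
F' → ε
P → B B
P → B
B → n n

F is directly left-recursive. The standard transformation for
  A → A α₁ | ... | A α_m | β₁ | ... | β_n
is
  A  → β₁ A' | ... | β_n A'
  A' → α₁ A' | ... | α_m A' | ε

F → P id becomes F → P id F'
F → F F becomes F' → F F'
Add F' → ε

Productions for other non-terminals are unchanged:
  P → B B
  P → B
  B → n n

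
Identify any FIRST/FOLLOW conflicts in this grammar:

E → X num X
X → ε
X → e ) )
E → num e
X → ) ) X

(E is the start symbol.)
No FIRST/FOLLOW conflicts.

A FIRST/FOLLOW conflict occurs when a non-terminal N has a nullable alternative N → β (β ⇒* ε) and another alternative N → α with FIRST(α) ∩ FOLLOW(N) ≠ ∅: on such a lookahead the parser cannot decide between expanding α and letting N vanish via β.

Nullable non-terminals: X.

X: nullable alternative(s) X → ε; FOLLOW(X) = { $, 'num' }
  X → ε: FIRST \ {ε} = { } — this is the only nullable alternative, skip
  X → e ) ): FIRST \ {ε} = { 'e' } — disjoint from FOLLOW(X)
  X → ) ) X: FIRST \ {ε} = { ')' } — disjoint from FOLLOW(X)

E has no nullable alternative, so no FIRST/FOLLOW check is needed there.

No FIRST/FOLLOW conflicts found.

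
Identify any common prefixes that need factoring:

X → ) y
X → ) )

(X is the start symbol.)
Yes, X has productions with common prefix ')'

Left-factoring is needed when two productions for the same non-terminal
share a common prefix on the right-hand side.

Productions for X:
  X → ) y
  X → ) )

Found common prefix ')' in productions for X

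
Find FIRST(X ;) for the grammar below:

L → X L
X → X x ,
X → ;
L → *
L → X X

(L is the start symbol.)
{ ';' }

FIRST sets of the non-terminals involved (from the grammar, by fixed-point iteration):
  FIRST(X) = { ';' }

To compute FIRST(X ;), process the symbols left to right:
Symbol X is a non-terminal. Add FIRST(X) \ {ε} = { ';' }
X is not nullable (ε ∉ FIRST(X)), so stop here.
FIRST(X ;) = { ';' }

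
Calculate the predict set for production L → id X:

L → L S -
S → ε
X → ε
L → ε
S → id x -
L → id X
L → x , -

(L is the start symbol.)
PREDICT(L → id X) = (FIRST(RHS) \ {ε}) ∪ (FOLLOW(L) if ε ∈ FIRST(RHS), i.e. RHS ⇒* ε)
FIRST(id X) = { 'id' }
ε ∉ FIRST(id X), so FOLLOW(L) is not added.
PREDICT(L → id X) = { 'id' }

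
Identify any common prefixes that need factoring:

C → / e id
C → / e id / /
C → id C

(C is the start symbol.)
Left-factoring is needed when two productions for the same non-terminal
share a common prefix on the right-hand side.

Productions for C:
  C → / e id
  C → / e id / /
  C → id C

Found common prefix '/ e id' in productions for C

Answer: Yes, C has productions with common prefix '/ e id'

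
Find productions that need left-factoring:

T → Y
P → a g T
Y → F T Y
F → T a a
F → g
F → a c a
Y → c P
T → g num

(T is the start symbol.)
No, left-factoring is not needed

Left-factoring is needed when two productions for the same non-terminal
share a common prefix on the right-hand side.

Productions for T:
  T → Y
  T → g num
Productions for Y:
  Y → F T Y
  Y → c P
Productions for F:
  F → T a a
  F → g
  F → a c a

No common prefixes found.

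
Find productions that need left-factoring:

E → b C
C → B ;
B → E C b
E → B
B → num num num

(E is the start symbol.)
No, left-factoring is not needed

Left-factoring is needed when two productions for the same non-terminal
share a common prefix on the right-hand side.

Productions for E:
  E → b C
  E → B
Productions for B:
  B → E C b
  B → num num num

No common prefixes found.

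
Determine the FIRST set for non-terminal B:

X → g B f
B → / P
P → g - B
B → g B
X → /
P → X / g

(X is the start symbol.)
{ '/', 'g' }

To compute FIRST(B), examine every production with B on the left-hand side, reading each right-hand side left to right until a non-nullable symbol is reached.

From B → / P:
  - '/' is a terminal: add '/' and stop
From B → g B:
  - g is a terminal: add 'g' and stop

Collecting: FIRST(B) = { '/', 'g' }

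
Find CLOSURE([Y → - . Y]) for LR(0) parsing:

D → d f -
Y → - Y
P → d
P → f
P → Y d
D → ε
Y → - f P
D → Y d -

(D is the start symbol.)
{ [Y → - . Y], [Y → . - Y], [Y → . - f P] }

To compute CLOSURE, for each item [A → α.Bβ] where B is a non-terminal, add [B → .γ] for all productions B → γ; repeat for the newly added items until nothing changes.

Start with: [Y → - . Y]
  [Y → - . Y] has the dot before Y: add [Y → . - Y], [Y → . - f P]
No further items can be added.

CLOSURE = { [Y → - . Y], [Y → . - Y], [Y → . - f P] }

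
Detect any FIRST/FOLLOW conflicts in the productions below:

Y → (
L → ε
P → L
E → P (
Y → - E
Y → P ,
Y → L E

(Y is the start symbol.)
Nullable non-terminals: L, P.
L has a nullable alternative but only one production, so nothing to check.
P has a nullable alternative but only one production, so nothing to check.

E, Y have no nullable alternative, so no FIRST/FOLLOW check is needed there.

No FIRST/FOLLOW conflicts found.

Answer: No FIRST/FOLLOW conflicts.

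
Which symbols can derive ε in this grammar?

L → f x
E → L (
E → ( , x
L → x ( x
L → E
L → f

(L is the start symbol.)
None

A non-terminal is nullable if it can derive ε (the empty string): either it has an ε-production, or it has a production whose right-hand side consists entirely of nullable non-terminals.

There are no ε-productions, so no non-terminal can derive ε.
No non-terminals are nullable.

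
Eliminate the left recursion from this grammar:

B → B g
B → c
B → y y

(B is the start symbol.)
B → c B'
B → y y B'
B' → g B'
B' → ε

B is directly left-recursive. The standard transformation for
  A → A α₁ | ... | A α_m | β₁ | ... | β_n
is
  A  → β₁ A' | ... | β_n A'
  A' → α₁ A' | ... | α_m A' | ε

B → c becomes B → c B'
B → y y becomes B → y y B'
B → B g becomes B' → g B'
Add B' → ε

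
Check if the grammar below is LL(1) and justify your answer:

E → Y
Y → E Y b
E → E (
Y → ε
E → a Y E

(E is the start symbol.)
A grammar is LL(1) if for each non-terminal N with multiple productions, the predict sets of those productions are pairwise disjoint, where PREDICT(N → α) = (FIRST(α) \ {ε}) ∪ (FOLLOW(N) if α ⇒* ε).

Relevant sets:
  FIRST(Y) = { '(', 'a', 'b', ε }
  FIRST(E) = { '(', 'a', 'b', ε }
  FOLLOW(E) = { $, '(', 'a', 'b' }
  FOLLOW(Y) = { $, '(', 'a', 'b' }

For E:
  PREDICT(E → Y) = { $, '(', 'a', 'b' }
  PREDICT(E → E '(') = { '(', 'a', 'b' }
  PREDICT(E → a Y E) = { 'a' }
For Y:
  PREDICT(Y → E Y b) = { '(', 'a', 'b' }
  PREDICT(Y → ε) = { $, '(', 'a', 'b' }

Conflict found: Predict set conflict for E: { '(', 'a', 'b' }
The grammar is NOT LL(1).

Answer: No. Predict set conflict for E: { '(', 'a', 'b' }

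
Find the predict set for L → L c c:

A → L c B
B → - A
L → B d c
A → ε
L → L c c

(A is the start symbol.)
{ '-' }

PREDICT(L → L c c) = (FIRST(RHS) \ {ε}) ∪ (FOLLOW(L) if ε ∈ FIRST(RHS), i.e. RHS ⇒* ε)
FIRST(L) = { '-' }
FIRST(L c c) = { '-' }
ε ∉ FIRST(L c c), so FOLLOW(L) is not added.
PREDICT(L → L c c) = { '-' }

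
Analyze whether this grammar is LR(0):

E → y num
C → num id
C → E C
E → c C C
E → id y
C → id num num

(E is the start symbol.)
A grammar is LR(0) if no state in the canonical LR(0) collection has:
  - both a shift item (dot before a terminal) and a complete item (shift-reduce conflict), or
  - two or more complete items (reduce-reduce conflict; the accept item [E' → E .] counts as a complete item here).

Augment with E' → E and build the canonical LR(0) collection (I0 = CLOSURE({[E' → . E]}), then GOTO on every symbol after a dot until no new states appear). It has 16 states:
  I0: { [E → . c C C], [E → . id y], [E → . y num], [E' → . E] }  — shift
  I1: { [E' → E .] }  — accept
  I2: { [C → . E C], [C → . id num num], [C → . num id], [E → . c C C], [E → . id y], [E → . y num], [E → c . C C] }  — shift
  I3: { [E → id . y] }  — shift
  I4: { [E → y . num] }  — shift
  I5: { [E → y num .] }  — reduce
  I6: { [E → id y .] }  — reduce
  I7: { [C → . E C], [C → . id num num], [C → . num id], [E → . c C C], [E → . id y], [E → . y num], [E → c C . C] }  — shift
  I8: { [C → . E C], [C → . id num num], [C → . num id], [C → E . C], [E → . c C C], [E → . id y], [E → . y num] }  — shift
  I9: { [C → id . num num], [E → id . y] }  — shift
  I10: { [C → num . id] }  — shift
  I11: { [C → num id .] }  — reduce
  I12: { [C → id num . num] }  — shift
  I13: { [C → id num num .] }  — reduce
  I14: { [C → E C .] }  — reduce
  I15: { [E → c C C .] }  — reduce

Every state is either a pure shift/goto state or contains exactly one complete item and nothing to shift — no conflicts. The grammar is LR(0).

Answer: Yes, the grammar is LR(0)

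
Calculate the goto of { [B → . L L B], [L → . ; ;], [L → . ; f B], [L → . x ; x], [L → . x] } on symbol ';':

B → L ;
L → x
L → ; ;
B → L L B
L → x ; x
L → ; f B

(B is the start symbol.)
GOTO(I, ';') = CLOSURE({ [A → αX.β] : [A → α.Xβ] ∈ I, X = ';' })

Items with dot before ';', with the dot advanced:
  [L → . ; ;] → [L → ; . ;]
  [L → . ; f B] → [L → ; . f B]
Closure adds nothing (no advanced item has the dot before a non-terminal).

GOTO = { [L → ; . ;], [L → ; . f B] }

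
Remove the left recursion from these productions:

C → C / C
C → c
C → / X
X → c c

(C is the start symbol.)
C → c C'
C → / X C'
C' → / C C'
C' → ε
X → c c

C is directly left-recursive. The standard transformation for
  A → A α₁ | ... | A α_m | β₁ | ... | β_n
is
  A  → β₁ A' | ... | β_n A'
  A' → α₁ A' | ... | α_m A' | ε

C → c becomes C → c C'
C → / X becomes C → / X C'
C → C / C becomes C' → / C C'
Add C' → ε

Productions for other non-terminals are unchanged:
  X → c c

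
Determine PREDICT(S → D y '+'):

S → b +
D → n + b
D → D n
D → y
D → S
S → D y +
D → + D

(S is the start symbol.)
{ '+', 'b', 'n', 'y' }

PREDICT(S → D y '+') = (FIRST(RHS) \ {ε}) ∪ (FOLLOW(S) if ε ∈ FIRST(RHS), i.e. RHS ⇒* ε)
FIRST(D) = { '+', 'b', 'n', 'y' }
FIRST(D y '+') = { '+', 'b', 'n', 'y' }
ε ∉ FIRST(D y '+'), so FOLLOW(S) is not added.
PREDICT(S → D y '+') = { '+', 'b', 'n', 'y' }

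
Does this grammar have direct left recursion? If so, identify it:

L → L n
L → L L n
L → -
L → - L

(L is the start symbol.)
Yes, L is left-recursive

Direct left recursion occurs when N → N α for some non-terminal N (the right-hand side begins with the left-hand side itself).

L → L n: LEFT RECURSIVE (starts with L)
L → L L n: LEFT RECURSIVE (starts with L)
L → -: starts with '-'
L → - L: starts with '-'

The grammar has direct left recursion on: L.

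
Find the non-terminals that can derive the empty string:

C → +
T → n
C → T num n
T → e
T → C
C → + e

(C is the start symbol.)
A non-terminal is nullable if it can derive ε (the empty string): either it has an ε-production, or it has a production whose right-hand side consists entirely of nullable non-terminals.

There are no ε-productions, so no non-terminal can derive ε.
No non-terminals are nullable.

Answer: None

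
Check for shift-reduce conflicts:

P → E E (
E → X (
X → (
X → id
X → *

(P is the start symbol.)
A shift-reduce conflict occurs when an LR(0) state has both:
  - a complete (reduce) item [A → α .] (dot at the end), and
  - a shift item [B → β . c γ] (dot before a terminal).

Augment with P' → P and build the canonical LR(0) collection (I0 = CLOSURE({[P' → . P]}), then GOTO on every symbol after a dot until no new states appear). It has 10 states:
  I0: { [E → . X (], [P → . E E (], [P' → . P], [X → . (], [X → . *], [X → . id] }  — shift
  I1: { [X → ( .] }  — reduce
  I2: { [X → * .] }  — reduce
  I3: { [E → . X (], [P → E . E (], [X → . (], [X → . *], [X → . id] }  — shift
  I4: { [P' → P .] }  — accept
  I5: { [E → X . (] }  — shift
  I6: { [X → id .] }  — reduce
  I7: { [E → X ( .] }  — reduce
  I8: { [P → E E . (] }  — shift
  I9: { [P → E E ( .] }  — reduce

No state contains both a complete item and a shift item.

Answer: No shift-reduce conflicts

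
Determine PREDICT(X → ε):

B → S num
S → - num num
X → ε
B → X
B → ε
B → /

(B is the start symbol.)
PREDICT(X → ε) = (FIRST(RHS) \ {ε}) ∪ (FOLLOW(X) if ε ∈ FIRST(RHS), i.e. RHS ⇒* ε)
The right-hand side is ε (FIRST(ε) = { ε }), so the predict set is FOLLOW(X) = { $ }
PREDICT(X → ε) = { $ }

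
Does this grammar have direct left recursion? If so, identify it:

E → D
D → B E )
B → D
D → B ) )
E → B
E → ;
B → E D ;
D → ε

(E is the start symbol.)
No direct left recursion

E → D: starts with D
D → B E ): starts with B
B → D: starts with D
D → B ) ): starts with B
E → B: starts with B
E → ;: starts with ';'
B → E D ;: starts with E
D → ε: starts with ε

No direct left recursion found.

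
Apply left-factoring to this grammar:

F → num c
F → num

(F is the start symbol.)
Left-factoring transforms A → αβ₁ | αβ₂ into A → αA' and A' → β₁ | β₂
(α is the longest common prefix among the alternatives). Repeat until
no nonterminal has two alternatives with a common prefix.

Round 1: F has alternatives sharing prefix 'num'. Introduce F': F → num F'
  Add: F' → c
  Add: F' → ε

No remaining common prefixes — done.

Resulting grammar:
F → num F'
F' → c
F' → ε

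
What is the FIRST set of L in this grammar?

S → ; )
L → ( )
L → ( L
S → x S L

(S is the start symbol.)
From L → ( ):
  - '(' is a terminal: add '(' and stop
From L → ( L:
  - '(' is a terminal: add '(' and stop

Collecting: FIRST(L) = { '(' }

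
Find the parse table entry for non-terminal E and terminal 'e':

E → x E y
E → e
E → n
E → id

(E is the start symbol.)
E → e

To find M[E, 'e'], we find productions for E where 'e' is in the predict set (PREDICT(N → α) = (FIRST(α) \ {ε}) ∪ (FOLLOW(N) if α ⇒* ε)).

E → x E y: PREDICT = { 'x' }
E → e: PREDICT = { 'e' }
  'e' is in predict set, so this production goes in M[E, 'e']
E → n: PREDICT = { 'n' }
E → id: PREDICT = { 'id' }

M[E, 'e'] = E → e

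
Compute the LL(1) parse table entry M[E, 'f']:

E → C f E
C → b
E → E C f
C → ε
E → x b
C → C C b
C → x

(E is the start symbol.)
E → C f E, E → E C f

To find M[E, 'f'], we find productions for E where 'f' is in the predict set (PREDICT(N → α) = (FIRST(α) \ {ε}) ∪ (FOLLOW(N) if α ⇒* ε)).

Relevant sets:
  FIRST(C) = { 'b', 'x', ε }
  FIRST(E) = { 'b', 'f', 'x' }

E → C f E: PREDICT = { 'b', 'f', 'x' }
  'f' is in predict set, so this production goes in M[E, 'f']
E → E C f: PREDICT = { 'b', 'f', 'x' }
  'f' is in predict set, so this production goes in M[E, 'f']
E → x b: PREDICT = { 'x' }

M[E, 'f'] = E → C f E, E → E C f  (a multiply-defined cell — the grammar is not LL(1))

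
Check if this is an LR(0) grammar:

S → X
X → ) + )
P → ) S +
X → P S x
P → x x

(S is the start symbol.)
Yes, the grammar is LR(0)

A grammar is LR(0) if no state in the canonical LR(0) collection has:
  - both a shift item (dot before a terminal) and a complete item (shift-reduce conflict), or
  - two or more complete items (reduce-reduce conflict; the accept item [S' → S .] counts as a complete item here).

Augment with S' → S and build the canonical LR(0) collection (I0 = CLOSURE({[S' → . S]}), then GOTO on every symbol after a dot until no new states appear). It has 13 states:
  I0: { [P → . ) S +], [P → . x x], [S → . X], [S' → . S], [X → . ) + )], [X → . P S x] }  — shift
  I1: { [P → ) . S +], [P → . ) S +], [P → . x x], [S → . X], [X → ) . + )], [X → . ) + )], [X → . P S x] }  — shift
  I2: { [P → . ) S +], [P → . x x], [S → . X], [X → . ) + )], [X → . P S x], [X → P . S x] }  — shift
  I3: { [S' → S .] }  — accept
  I4: { [S → X .] }  — reduce
  I5: { [P → x . x] }  — shift
  I6: { [P → x x .] }  — reduce
  I7: { [X → P S . x] }  — shift
  I8: { [X → P S x .] }  — reduce
  I9: { [X → ) + . )] }  — shift
  I10: { [P → ) S . +] }  — shift
  I11: { [P → ) S + .] }  — reduce
  I12: { [X → ) + ) .] }  — reduce

Every state is either a pure shift/goto state or contains exactly one complete item and nothing to shift — no conflicts. The grammar is LR(0).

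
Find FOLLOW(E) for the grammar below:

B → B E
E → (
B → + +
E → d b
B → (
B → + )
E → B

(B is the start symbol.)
{ $, '(', '+', 'd' }

In B → B E: E is at the end, add FOLLOW(B)

The FOLLOW sets referred to above (computed the same way, to a fixed point):
  FOLLOW(B) = { $, '(', '+', 'd' }

Taking the union: FOLLOW(E) = { $, '(', '+', 'd' }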